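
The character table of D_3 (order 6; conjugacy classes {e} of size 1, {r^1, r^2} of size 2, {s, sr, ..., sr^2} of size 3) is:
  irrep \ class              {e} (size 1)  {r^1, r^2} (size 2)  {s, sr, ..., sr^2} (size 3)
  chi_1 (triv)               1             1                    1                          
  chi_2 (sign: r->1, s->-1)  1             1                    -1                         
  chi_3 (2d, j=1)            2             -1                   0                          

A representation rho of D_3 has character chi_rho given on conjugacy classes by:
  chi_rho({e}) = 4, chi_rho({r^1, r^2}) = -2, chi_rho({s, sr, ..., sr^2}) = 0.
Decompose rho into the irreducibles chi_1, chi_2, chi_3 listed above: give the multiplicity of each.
Multiplicities: chi_1: 0, chi_2: 0, chi_3: 2.

Why: Use <chi_rho, chi> = (1/|G|) sum_C |C| * chi_rho(C) * conj(chi(C)) with |G| = 6 for each irreducible chi in the table:
  <chi_rho, chi_1> = (1/6)[1*(4)*conj(1) + 2*(-2)*conj(1) + 3*(0)*conj(1)]
      = (1/6)[(4) + (-4) + (0)] = 0/6 = 0
  <chi_rho, chi_2> = (1/6)[1*(4)*conj(1) + 2*(-2)*conj(1) + 3*(0)*conj(-1)]
      = (1/6)[(4) + (-4) + (0)] = 0/6 = 0
  <chi_rho, chi_3> = (1/6)[1*(4)*conj(2) + 2*(-2)*conj(-1) + 3*(0)*conj(0)]
      = (1/6)[(8) + (4) + (0)] = 12/6 = 2
Dimension check: dim(rho) = sum (mult * dim) = 0*1 + 0*1 + 2*2 = 4 = chi_rho(e) = 4.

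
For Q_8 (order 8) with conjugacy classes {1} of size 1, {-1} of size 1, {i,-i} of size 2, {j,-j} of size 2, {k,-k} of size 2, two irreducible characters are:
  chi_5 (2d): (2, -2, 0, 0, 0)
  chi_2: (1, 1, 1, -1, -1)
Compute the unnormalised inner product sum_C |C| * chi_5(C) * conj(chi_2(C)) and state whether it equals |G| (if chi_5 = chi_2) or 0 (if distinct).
Sum = 0; so <chi_5, chi_2> = 0 (distinct irreducibles are orthogonal).

Derivation: Compute term by term over conjugacy classes (|C| * chi_5(C) * conj(chi_2(C))):
  1*(2)*conj(1) + 1*(-2)*conj(1) + 2*(0)*conj(1) + 2*(0)*conj(-1) + 2*(0)*conj(-1)
  = (2) + (-2) + (0) + (0) + (0)
  = 0.
Dividing by |G| = 8 gives 0/8 = 0, matching the row-orthogonality relation <chi_5, chi_2> = [chi_5 = chi_2].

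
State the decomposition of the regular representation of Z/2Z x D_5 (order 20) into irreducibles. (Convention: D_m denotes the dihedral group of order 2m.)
Each irreducible V_i of dimension d_i appears with multiplicity d_i, i.e. rho_reg = (direct sum over all irreducibles V_i) d_i V_i. The irreducible dimensions for Z/2Z x D_5 are 1, 1, 1, 1, 2, 2, 2, 2: 4 irreducibles of dimension 1, each with multiplicity 1; 4 irreducibles of dimension 2, each with multiplicity 2. Total dimension 4*1*1 + 4*2*2 = 20 = |G|.

Reasoning: General theorem: in the regular representation of a finite group G, each irreducible appears with multiplicity equal to its dimension. Check: dim(rho_reg) = sum d_i^2 = 1 + 1 + 1 + 1 + 4 + 4 + 4 + 4 = 20 = |G|.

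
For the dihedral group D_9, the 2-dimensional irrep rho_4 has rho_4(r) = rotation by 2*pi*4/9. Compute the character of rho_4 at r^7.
chi_{rho_4}(r^7) = 2*cos(2*pi*4*7/9) = 2*cos(56*pi/9)

Working: rho_4(r^7) is rotation by angle 2*pi*4*7/9, whose trace is 2*cos(2*pi*4*7/9) = 2*cos(56*pi/9).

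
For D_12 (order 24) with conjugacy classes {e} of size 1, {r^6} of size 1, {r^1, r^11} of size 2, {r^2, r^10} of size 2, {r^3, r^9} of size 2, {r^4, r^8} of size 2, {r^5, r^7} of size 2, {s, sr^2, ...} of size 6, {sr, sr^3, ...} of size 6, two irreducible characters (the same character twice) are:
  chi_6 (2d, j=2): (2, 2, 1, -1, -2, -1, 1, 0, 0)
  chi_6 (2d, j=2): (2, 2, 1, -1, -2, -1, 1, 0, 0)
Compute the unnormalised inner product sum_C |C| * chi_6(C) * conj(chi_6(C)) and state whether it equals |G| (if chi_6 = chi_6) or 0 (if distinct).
Sum = 24 = |G| = 24; so <chi_6, chi_6> = 1 (norm-1 confirms irreducibility).

Why: Compute term by term over conjugacy classes (|C| * chi_6(C) * conj(chi_6(C))):
  1*(2)*conj(2) + 1*(2)*conj(2) + 2*(1)*conj(1) + 2*(-1)*conj(-1) + 2*(-2)*conj(-2) + 2*(-1)*conj(-1) + 2*(1)*conj(1) + 6*(0)*conj(0) + 6*(0)*conj(0)
  = (4) + (4) + (2) + (2) + (8) + (2) + (2) + (0) + (0)
  = 24.
Dividing by |G| = 24 gives 24/24 = 1, matching the row-orthogonality relation <chi_6, chi_6> = [chi_6 = chi_6].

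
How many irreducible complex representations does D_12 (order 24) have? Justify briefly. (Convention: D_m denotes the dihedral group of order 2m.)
9

Details: The number of irreducible complex representations of a finite group equals its number of conjugacy classes. D_12 has 9 conjugacy classes (n/2 + 3 for n even), so D_12 (order 24) has exactly 9 irreducible complex representations.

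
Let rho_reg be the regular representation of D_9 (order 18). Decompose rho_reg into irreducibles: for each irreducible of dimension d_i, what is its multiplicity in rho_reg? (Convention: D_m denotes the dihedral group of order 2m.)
Each irreducible V_i of dimension d_i appears with multiplicity d_i, i.e. rho_reg = (direct sum over all irreducibles V_i) d_i V_i. The irreducible dimensions for D_9 are 1, 1, 2, 2, 2, 2: 2 irreducibles of dimension 1, each with multiplicity 1; 4 irreducibles of dimension 2, each with multiplicity 2. Total dimension 2*1*1 + 4*2*2 = 18 = |G|.

General theorem: in the regular representation of a finite group G, each irreducible appears with multiplicity equal to its dimension. Check: dim(rho_reg) = sum d_i^2 = 1 + 1 + 4 + 4 + 4 + 4 = 18 = |G|.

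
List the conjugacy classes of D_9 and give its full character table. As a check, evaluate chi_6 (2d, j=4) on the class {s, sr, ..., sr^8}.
Conjugacy classes: {e} of size 1, {r^1, r^8} of size 2, {r^2, r^7} of size 2, {r^3, r^6} of size 2, {r^4, r^5} of size 2, {s, sr, ..., sr^8} of size 9.
Character table:
  irrep \ class              {e} (size 1)  {r^1, r^8} (size 2)  {r^2, r^7} (size 2)  {r^3, r^6} (size 2)  {r^4, r^5} (size 2)  {s, sr, ..., sr^8} (size 9)
  chi_1 (triv)               1             1                    1                    1                    1                    1                          
  chi_2 (sign: r->1, s->-1)  1             1                    1                    1                    1                    -1                         
  chi_3 (2d, j=1)            2             2*cos(2*pi/9)        2*cos(4*pi/9)        -1                   -2*cos(pi/9)         0                          
  chi_4 (2d, j=2)            2             2*cos(4*pi/9)        -2*cos(pi/9)         -1                   2*cos(2*pi/9)        0                          
  chi_5 (2d, j=3)            2             -1                   -1                   2                    -1                   0                          
  chi_6 (2d, j=4)            2             -2*cos(pi/9)         2*cos(2*pi/9)        -1                   2*cos(4*pi/9)        0                          

Spot check: chi_6 (2d, j=4) on {s, sr, ..., sr^8} = 0.

Details: D_9 has order 2*9 = 18 with 6 conjugacy classes, hence 6 irreducibles. Sum of squared dims 1 + 1 + 4 + 4 + 4 + 4 = 18 = |G|. Linear characters come from the abelianisation; the 2-dimensional irreps have character r^k -> 2*cos(2*pi*j*k/9), reflections -> 0.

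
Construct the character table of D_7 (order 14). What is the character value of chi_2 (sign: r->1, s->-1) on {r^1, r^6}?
Conjugacy classes: {e} of size 1, {r^1, r^6} of size 2, {r^2, r^5} of size 2, {r^3, r^4} of size 2, {s, sr, ..., sr^6} of size 7.
Character table:
  irrep \ class              {e} (size 1)  {r^1, r^6} (size 2)  {r^2, r^5} (size 2)  {r^3, r^4} (size 2)  {s, sr, ..., sr^6} (size 7)
  chi_1 (triv)               1             1                    1                    1                    1                          
  chi_2 (sign: r->1, s->-1)  1             1                    1                    1                    -1                         
  chi_3 (2d, j=1)            2             2*cos(2*pi/7)        -2*cos(3*pi/7)       -2*cos(pi/7)         0                          
  chi_4 (2d, j=2)            2             -2*cos(3*pi/7)       -2*cos(pi/7)         2*cos(2*pi/7)        0                          
  chi_5 (2d, j=3)            2             -2*cos(pi/7)         2*cos(2*pi/7)        -2*cos(3*pi/7)       0                          

Spot check: chi_2 (sign: r->1, s->-1) on {r^1, r^6} = 1.

D_7 has order 2*7 = 14 with 5 conjugacy classes, hence 5 irreducibles. Sum of squared dims 1 + 1 + 4 + 4 + 4 = 14 = |G|. Linear characters come from the abelianisation; the 2-dimensional irreps have character r^k -> 2*cos(2*pi*j*k/7), reflections -> 0.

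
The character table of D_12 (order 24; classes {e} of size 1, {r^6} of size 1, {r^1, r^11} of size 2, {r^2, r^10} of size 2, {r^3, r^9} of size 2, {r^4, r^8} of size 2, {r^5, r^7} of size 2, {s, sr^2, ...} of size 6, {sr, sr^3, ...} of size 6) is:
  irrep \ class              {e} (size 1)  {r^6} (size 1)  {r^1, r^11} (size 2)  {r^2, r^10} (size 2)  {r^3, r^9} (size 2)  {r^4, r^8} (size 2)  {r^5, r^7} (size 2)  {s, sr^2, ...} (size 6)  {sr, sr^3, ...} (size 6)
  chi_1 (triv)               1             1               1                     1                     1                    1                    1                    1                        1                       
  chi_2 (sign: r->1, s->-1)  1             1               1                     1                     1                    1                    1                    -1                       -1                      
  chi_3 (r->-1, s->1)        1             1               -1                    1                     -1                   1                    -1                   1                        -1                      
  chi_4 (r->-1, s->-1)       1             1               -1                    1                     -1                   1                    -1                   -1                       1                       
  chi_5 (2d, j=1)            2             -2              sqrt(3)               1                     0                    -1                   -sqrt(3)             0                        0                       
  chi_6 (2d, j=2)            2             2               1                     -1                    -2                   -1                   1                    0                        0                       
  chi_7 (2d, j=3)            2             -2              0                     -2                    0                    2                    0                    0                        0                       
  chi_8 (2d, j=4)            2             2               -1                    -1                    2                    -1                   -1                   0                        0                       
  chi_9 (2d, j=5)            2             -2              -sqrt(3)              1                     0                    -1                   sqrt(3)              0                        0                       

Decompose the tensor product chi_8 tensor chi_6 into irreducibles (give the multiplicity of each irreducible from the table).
chi_8 tensor chi_6 = chi_3 + chi_4 + chi_6 (all other irreducibles have multiplicity 0).

Reasoning: The character of a tensor product is the pointwise product (chi_8 * chi_6)(C) = chi_8(C) * chi_6(C):
  {e}: (2)*(2), {r^6}: (2)*(2), {r^1, r^11}: (-1)*(1), {r^2, r^10}: (-1)*(-1), {r^3, r^9}: (2)*(-2), {r^4, r^8}: (-1)*(-1), {r^5, r^7}: (-1)*(1), {s, sr^2, ...}: (0)*(0), {sr, sr^3, ...}: (0)*(0)
so (chi_8 * chi_6) takes values
  {e} -> 4, {r^6} -> 4, {r^1, r^11} -> -1, {r^2, r^10} -> 1, {r^3, r^9} -> -4, {r^4, r^8} -> 1, {r^5, r^7} -> -1, {s, sr^2, ...} -> 0, {sr, sr^3, ...} -> 0.
Now take the inner product of this character with each irreducible chi from the table, <chi_8*chi_6, chi> = (1/24) sum_C |C| (chi_8*chi_6)(C) conj(chi(C)):
  <chi_8*chi_6, chi_1> = (1/24)[1*(4)*conj(1) + 1*(4)*conj(1) + 2*(-1)*conj(1) + 2*(1)*conj(1) + 2*(-4)*conj(1) + 2*(1)*conj(1) + 2*(-1)*conj(1) + 6*(0)*conj(1) + 6*(0)*conj(1)]
      = (1/24)[(4) + (4) + (-2) + (2) + (-8) + (2) + (-2) + (0) + (0)] = 0/24 = 0
  <chi_8*chi_6, chi_2> = (1/24)[1*(4)*conj(1) + 1*(4)*conj(1) + 2*(-1)*conj(1) + 2*(1)*conj(1) + 2*(-4)*conj(1) + 2*(1)*conj(1) + 2*(-1)*conj(1) + 6*(0)*conj(-1) + 6*(0)*conj(-1)]
      = (1/24)[(4) + (4) + (-2) + (2) + (-8) + (2) + (-2) + (0) + (0)] = 0/24 = 0
  <chi_8*chi_6, chi_3> = (1/24)[1*(4)*conj(1) + 1*(4)*conj(1) + 2*(-1)*conj(-1) + 2*(1)*conj(1) + 2*(-4)*conj(-1) + 2*(1)*conj(1) + 2*(-1)*conj(-1) + 6*(0)*conj(1) + 6*(0)*conj(-1)]
      = (1/24)[(4) + (4) + (2) + (2) + (8) + (2) + (2) + (0) + (0)] = 24/24 = 1
  <chi_8*chi_6, chi_4> = (1/24)[1*(4)*conj(1) + 1*(4)*conj(1) + 2*(-1)*conj(-1) + 2*(1)*conj(1) + 2*(-4)*conj(-1) + 2*(1)*conj(1) + 2*(-1)*conj(-1) + 6*(0)*conj(-1) + 6*(0)*conj(1)]
      = (1/24)[(4) + (4) + (2) + (2) + (8) + (2) + (2) + (0) + (0)] = 24/24 = 1
  <chi_8*chi_6, chi_5> = (1/24)[1*(4)*conj(2) + 1*(4)*conj(-2) + 2*(-1)*conj(sqrt(3)) + 2*(1)*conj(1) + 2*(-4)*conj(0) + 2*(1)*conj(-1) + 2*(-1)*conj(-sqrt(3)) + 6*(0)*conj(0) + 6*(0)*conj(0)]
      = (1/24)[(8) + (-8) + (-2*sqrt(3)) + (2) + (0) + (-2) + (2*sqrt(3)) + (0) + (0)] = 0/24 = 0
  <chi_8*chi_6, chi_6> = (1/24)[1*(4)*conj(2) + 1*(4)*conj(2) + 2*(-1)*conj(1) + 2*(1)*conj(-1) + 2*(-4)*conj(-2) + 2*(1)*conj(-1) + 2*(-1)*conj(1) + 6*(0)*conj(0) + 6*(0)*conj(0)]
      = (1/24)[(8) + (8) + (-2) + (-2) + (16) + (-2) + (-2) + (0) + (0)] = 24/24 = 1
  <chi_8*chi_6, chi_7> = (1/24)[1*(4)*conj(2) + 1*(4)*conj(-2) + 2*(-1)*conj(0) + 2*(1)*conj(-2) + 2*(-4)*conj(0) + 2*(1)*conj(2) + 2*(-1)*conj(0) + 6*(0)*conj(0) + 6*(0)*conj(0)]
      = (1/24)[(8) + (-8) + (0) + (-4) + (0) + (4) + (0) + (0) + (0)] = 0/24 = 0
  <chi_8*chi_6, chi_8> = (1/24)[1*(4)*conj(2) + 1*(4)*conj(2) + 2*(-1)*conj(-1) + 2*(1)*conj(-1) + 2*(-4)*conj(2) + 2*(1)*conj(-1) + 2*(-1)*conj(-1) + 6*(0)*conj(0) + 6*(0)*conj(0)]
      = (1/24)[(8) + (8) + (2) + (-2) + (-16) + (-2) + (2) + (0) + (0)] = 0/24 = 0
  <chi_8*chi_6, chi_9> = (1/24)[1*(4)*conj(2) + 1*(4)*conj(-2) + 2*(-1)*conj(-sqrt(3)) + 2*(1)*conj(1) + 2*(-4)*conj(0) + 2*(1)*conj(-1) + 2*(-1)*conj(sqrt(3)) + 6*(0)*conj(0) + 6*(0)*conj(0)]
      = (1/24)[(8) + (-8) + (2*sqrt(3)) + (2) + (0) + (-2) + (-2*sqrt(3)) + (0) + (0)] = 0/24 = 0
Hence the multiplicities are chi_3: 1, chi_4: 1, chi_6: 1. Dimension check: dim(chi_8)*dim(chi_6) = 2*2 = 4 and sum (mult * dim) = 1*1 + 1*1 + 1*2 = 4.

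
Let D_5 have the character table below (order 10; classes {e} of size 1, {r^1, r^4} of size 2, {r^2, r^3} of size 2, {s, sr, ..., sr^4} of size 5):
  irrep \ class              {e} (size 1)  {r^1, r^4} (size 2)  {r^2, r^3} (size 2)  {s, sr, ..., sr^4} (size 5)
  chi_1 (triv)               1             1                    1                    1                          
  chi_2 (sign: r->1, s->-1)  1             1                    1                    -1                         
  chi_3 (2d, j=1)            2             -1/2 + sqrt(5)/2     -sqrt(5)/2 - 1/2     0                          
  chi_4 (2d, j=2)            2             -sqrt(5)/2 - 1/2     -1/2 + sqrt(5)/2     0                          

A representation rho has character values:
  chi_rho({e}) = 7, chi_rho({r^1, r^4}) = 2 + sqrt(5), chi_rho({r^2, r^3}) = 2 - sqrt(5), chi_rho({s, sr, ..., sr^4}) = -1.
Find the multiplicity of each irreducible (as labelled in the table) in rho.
Multiplicities: chi_1: 1, chi_2: 2, chi_3: 2, chi_4: 0.

Argument: Use <chi_rho, chi> = (1/|G|) sum_C |C| * chi_rho(C) * conj(chi(C)) with |G| = 10 for each irreducible chi in the table:
  <chi_rho, chi_1> = (1/10)[1*(7)*conj(1) + 2*(2 + sqrt(5))*conj(1) + 2*(2 - sqrt(5))*conj(1) + 5*(-1)*conj(1)]
      = (1/10)[(7) + (4 + 2*sqrt(5)) + (4 - 2*sqrt(5)) + (-5)] = 10/10 = 1
  <chi_rho, chi_2> = (1/10)[1*(7)*conj(1) + 2*(2 + sqrt(5))*conj(1) + 2*(2 - sqrt(5))*conj(1) + 5*(-1)*conj(-1)]
      = (1/10)[(7) + (4 + 2*sqrt(5)) + (4 - 2*sqrt(5)) + (5)] = 20/10 = 2
  <chi_rho, chi_3> = (1/10)[1*(7)*conj(2) + 2*(2 + sqrt(5))*conj(-1/2 + sqrt(5)/2) + 2*(2 - sqrt(5))*conj(-sqrt(5)/2 - 1/2) + 5*(-1)*conj(0)]
      = (1/10)[(14) + (sqrt(5) + 3) + (3 - sqrt(5)) + (0)] = 20/10 = 2
  <chi_rho, chi_4> = (1/10)[1*(7)*conj(2) + 2*(2 + sqrt(5))*conj(-sqrt(5)/2 - 1/2) + 2*(2 - sqrt(5))*conj(-1/2 + sqrt(5)/2) + 5*(-1)*conj(0)]
      = (1/10)[(14) + (-7 - 3*sqrt(5)) + (-7 + 3*sqrt(5)) + (0)] = 0/10 = 0
Dimension check: dim(rho) = sum (mult * dim) = 1*1 + 2*1 + 2*2 + 0*2 = 7 = chi_rho(e) = 7.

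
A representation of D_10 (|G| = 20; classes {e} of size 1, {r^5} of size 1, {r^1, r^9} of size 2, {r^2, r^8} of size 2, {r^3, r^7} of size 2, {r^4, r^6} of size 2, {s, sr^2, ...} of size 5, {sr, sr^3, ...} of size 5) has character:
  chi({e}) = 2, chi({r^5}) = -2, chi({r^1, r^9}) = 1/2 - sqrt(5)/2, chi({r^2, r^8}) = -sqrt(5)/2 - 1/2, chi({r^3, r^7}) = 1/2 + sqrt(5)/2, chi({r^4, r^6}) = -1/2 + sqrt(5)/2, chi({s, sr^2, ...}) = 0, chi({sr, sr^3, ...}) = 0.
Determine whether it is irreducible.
Irreducible: <chi, chi> = 1.

Solution. <chi, chi> = (1/|G|) sum_C |C| * |chi(C)|^2 = (1/20)[1*|2|^2 + 1*|-2|^2 + 2*|1/2 - sqrt(5)/2|^2 + 2*|-sqrt(5)/2 - 1/2|^2 + 2*|1/2 + sqrt(5)/2|^2 + 2*|-1/2 + sqrt(5)/2|^2 + 5*|0|^2 + 5*|0|^2]
  = (1/20)[(4) + (4) + (3 - sqrt(5)) + (sqrt(5) + 3) + (sqrt(5) + 3) + (3 - sqrt(5)) + (0) + (0)] = 20/20 = 1.
A character is irreducible iff <chi, chi> = 1, so this representation is irreducible.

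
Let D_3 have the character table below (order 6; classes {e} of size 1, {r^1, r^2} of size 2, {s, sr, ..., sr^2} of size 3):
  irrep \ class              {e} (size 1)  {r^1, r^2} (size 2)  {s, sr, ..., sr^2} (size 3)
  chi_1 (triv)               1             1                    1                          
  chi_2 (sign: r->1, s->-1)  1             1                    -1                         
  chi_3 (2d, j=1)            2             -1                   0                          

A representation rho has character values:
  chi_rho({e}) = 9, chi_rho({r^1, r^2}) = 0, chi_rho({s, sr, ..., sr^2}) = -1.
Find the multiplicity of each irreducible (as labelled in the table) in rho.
Multiplicities: chi_1: 1, chi_2: 2, chi_3: 3.

Explanation: Use <chi_rho, chi> = (1/|G|) sum_C |C| * chi_rho(C) * conj(chi(C)) with |G| = 6 for each irreducible chi in the table:
  <chi_rho, chi_1> = (1/6)[1*(9)*conj(1) + 2*(0)*conj(1) + 3*(-1)*conj(1)]
      = (1/6)[(9) + (0) + (-3)] = 6/6 = 1
  <chi_rho, chi_2> = (1/6)[1*(9)*conj(1) + 2*(0)*conj(1) + 3*(-1)*conj(-1)]
      = (1/6)[(9) + (0) + (3)] = 12/6 = 2
  <chi_rho, chi_3> = (1/6)[1*(9)*conj(2) + 2*(0)*conj(-1) + 3*(-1)*conj(0)]
      = (1/6)[(18) + (0) + (0)] = 18/6 = 3
Dimension check: dim(rho) = sum (mult * dim) = 1*1 + 2*1 + 3*2 = 9 = chi_rho(e) = 9.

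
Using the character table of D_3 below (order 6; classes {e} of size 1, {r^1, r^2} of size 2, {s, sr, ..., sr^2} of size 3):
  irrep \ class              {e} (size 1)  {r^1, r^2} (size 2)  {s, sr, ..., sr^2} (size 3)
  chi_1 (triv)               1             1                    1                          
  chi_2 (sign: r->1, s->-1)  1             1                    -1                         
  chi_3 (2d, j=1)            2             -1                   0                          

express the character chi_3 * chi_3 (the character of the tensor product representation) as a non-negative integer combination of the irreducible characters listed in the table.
chi_3 tensor chi_3 = chi_1 + chi_2 + chi_3 (all other irreducibles have multiplicity 0).

Working: The character of a tensor product is the pointwise product (chi_3 * chi_3)(C) = chi_3(C) * chi_3(C):
  {e}: (2)*(2), {r^1, r^2}: (-1)*(-1), {s, sr, ..., sr^2}: (0)*(0)
so (chi_3 * chi_3) takes values
  {e} -> 4, {r^1, r^2} -> 1, {s, sr, ..., sr^2} -> 0.
Now take the inner product of this character with each irreducible chi from the table, <chi_3*chi_3, chi> = (1/6) sum_C |C| (chi_3*chi_3)(C) conj(chi(C)):
  <chi_3*chi_3, chi_1> = (1/6)[1*(4)*conj(1) + 2*(1)*conj(1) + 3*(0)*conj(1)]
      = (1/6)[(4) + (2) + (0)] = 6/6 = 1
  <chi_3*chi_3, chi_2> = (1/6)[1*(4)*conj(1) + 2*(1)*conj(1) + 3*(0)*conj(-1)]
      = (1/6)[(4) + (2) + (0)] = 6/6 = 1
  <chi_3*chi_3, chi_3> = (1/6)[1*(4)*conj(2) + 2*(1)*conj(-1) + 3*(0)*conj(0)]
      = (1/6)[(8) + (-2) + (0)] = 6/6 = 1
Hence the multiplicities are chi_1: 1, chi_2: 1, chi_3: 1. Dimension check: dim(chi_3)*dim(chi_3) = 2*2 = 4 and sum (mult * dim) = 1*1 + 1*1 + 1*2 = 4.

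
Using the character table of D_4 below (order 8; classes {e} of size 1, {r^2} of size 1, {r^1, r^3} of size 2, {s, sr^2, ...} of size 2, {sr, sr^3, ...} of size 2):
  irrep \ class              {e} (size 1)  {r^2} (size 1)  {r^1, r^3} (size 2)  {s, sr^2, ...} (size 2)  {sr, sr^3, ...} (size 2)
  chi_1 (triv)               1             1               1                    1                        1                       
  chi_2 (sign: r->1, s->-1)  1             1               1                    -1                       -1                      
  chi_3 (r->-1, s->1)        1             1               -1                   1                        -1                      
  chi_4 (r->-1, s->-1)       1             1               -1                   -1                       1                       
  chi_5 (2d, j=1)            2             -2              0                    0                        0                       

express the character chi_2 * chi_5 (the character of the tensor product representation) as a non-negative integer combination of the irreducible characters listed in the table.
chi_2 tensor chi_5 = chi_5 (all other irreducibles have multiplicity 0).

Proof sketch: The character of a tensor product is the pointwise product (chi_2 * chi_5)(C) = chi_2(C) * chi_5(C):
  {e}: (1)*(2), {r^2}: (1)*(-2), {r^1, r^3}: (1)*(0), {s, sr^2, ...}: (-1)*(0), {sr, sr^3, ...}: (-1)*(0)
so (chi_2 * chi_5) takes values
  {e} -> 2, {r^2} -> -2, {r^1, r^3} -> 0, {s, sr^2, ...} -> 0, {sr, sr^3, ...} -> 0.
Now take the inner product of this character with each irreducible chi from the table, <chi_2*chi_5, chi> = (1/8) sum_C |C| (chi_2*chi_5)(C) conj(chi(C)):
  <chi_2*chi_5, chi_1> = (1/8)[1*(2)*conj(1) + 1*(-2)*conj(1) + 2*(0)*conj(1) + 2*(0)*conj(1) + 2*(0)*conj(1)]
      = (1/8)[(2) + (-2) + (0) + (0) + (0)] = 0/8 = 0
  <chi_2*chi_5, chi_2> = (1/8)[1*(2)*conj(1) + 1*(-2)*conj(1) + 2*(0)*conj(1) + 2*(0)*conj(-1) + 2*(0)*conj(-1)]
      = (1/8)[(2) + (-2) + (0) + (0) + (0)] = 0/8 = 0
  <chi_2*chi_5, chi_3> = (1/8)[1*(2)*conj(1) + 1*(-2)*conj(1) + 2*(0)*conj(-1) + 2*(0)*conj(1) + 2*(0)*conj(-1)]
      = (1/8)[(2) + (-2) + (0) + (0) + (0)] = 0/8 = 0
  <chi_2*chi_5, chi_4> = (1/8)[1*(2)*conj(1) + 1*(-2)*conj(1) + 2*(0)*conj(-1) + 2*(0)*conj(-1) + 2*(0)*conj(1)]
      = (1/8)[(2) + (-2) + (0) + (0) + (0)] = 0/8 = 0
  <chi_2*chi_5, chi_5> = (1/8)[1*(2)*conj(2) + 1*(-2)*conj(-2) + 2*(0)*conj(0) + 2*(0)*conj(0) + 2*(0)*conj(0)]
      = (1/8)[(4) + (4) + (0) + (0) + (0)] = 8/8 = 1
Hence the multiplicities are chi_5: 1. Dimension check: dim(chi_2)*dim(chi_5) = 1*2 = 2 and sum (mult * dim) = 1*2 = 2.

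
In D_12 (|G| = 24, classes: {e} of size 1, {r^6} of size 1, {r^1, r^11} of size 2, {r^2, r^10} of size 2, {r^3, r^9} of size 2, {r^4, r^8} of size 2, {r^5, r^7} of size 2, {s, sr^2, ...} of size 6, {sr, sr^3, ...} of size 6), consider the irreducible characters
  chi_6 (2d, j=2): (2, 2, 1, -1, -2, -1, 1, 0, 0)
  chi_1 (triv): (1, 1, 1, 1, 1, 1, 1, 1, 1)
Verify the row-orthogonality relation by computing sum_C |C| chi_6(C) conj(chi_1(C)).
Sum = 0; so <chi_6, chi_1> = 0 (distinct irreducibles are orthogonal).

Justification: Compute term by term over conjugacy classes (|C| * chi_6(C) * conj(chi_1(C))):
  1*(2)*conj(1) + 1*(2)*conj(1) + 2*(1)*conj(1) + 2*(-1)*conj(1) + 2*(-2)*conj(1) + 2*(-1)*conj(1) + 2*(1)*conj(1) + 6*(0)*conj(1) + 6*(0)*conj(1)
  = (2) + (2) + (2) + (-2) + (-4) + (-2) + (2) + (0) + (0)
  = 0.
Dividing by |G| = 24 gives 0/24 = 0, matching the row-orthogonality relation <chi_6, chi_1> = [chi_6 = chi_1].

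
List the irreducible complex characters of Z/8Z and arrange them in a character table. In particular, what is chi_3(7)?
Character table of Z/8Z (irreps indexed chi_0,...,chi_7 with chi_k(m) = zeta_8^(k*m), zeta_8 = exp(2*pi*i/8)):
  irrep \ class  {0} (size 1)  {1} (size 1)    {2} (size 1)  {3} (size 1)    {4} (size 1)  {5} (size 1)    {6} (size 1)  {7} (size 1)  
  chi_0          1             1               1             1               1             1               1             1             
  chi_1          1             exp(I*pi/4)     I             exp(3*I*pi/4)   -1            exp(-3*I*pi/4)  -I            exp(-I*pi/4)  
  chi_2          1             I               -1            -I              1             I               -1            -I            
  chi_3          1             exp(3*I*pi/4)   -I            exp(I*pi/4)     -1            exp(-I*pi/4)    I             exp(-3*I*pi/4)
  chi_4          1             -1              1             -1              1             -1              1             -1            
  chi_5          1             exp(-3*I*pi/4)  I             exp(-I*pi/4)    -1            exp(I*pi/4)     -I            exp(3*I*pi/4) 
  chi_6          1             -I              -1            I               1             -I              -1            I             
  chi_7          1             exp(-I*pi/4)    -I            exp(-3*I*pi/4)  -1            exp(3*I*pi/4)   I             exp(I*pi/4)   

Spot check: chi_3(7) = zeta_8^(3*7) = zeta_8^21 = exp(-3*I*pi/4).

Derivation: Z/8Z is abelian, so all 8 irreducible complex representations are 1-dimensional. They are given by chi_k(m) = zeta_8^(k*m) for k = 0,...,7. Row orthogonality: sum_m chi_k(m) conj(chi_l(m)) = 8 * [k = l].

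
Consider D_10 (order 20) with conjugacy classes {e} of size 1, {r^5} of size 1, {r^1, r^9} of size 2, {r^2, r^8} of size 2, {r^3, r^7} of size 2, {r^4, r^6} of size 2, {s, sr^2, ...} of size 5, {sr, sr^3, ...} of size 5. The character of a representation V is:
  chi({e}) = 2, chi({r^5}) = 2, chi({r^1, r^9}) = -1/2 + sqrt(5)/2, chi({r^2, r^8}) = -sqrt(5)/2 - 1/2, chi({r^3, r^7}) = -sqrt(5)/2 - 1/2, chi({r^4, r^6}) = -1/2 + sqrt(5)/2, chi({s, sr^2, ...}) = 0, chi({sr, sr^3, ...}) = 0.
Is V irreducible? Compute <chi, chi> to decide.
Irreducible: <chi, chi> = 1.

Working: <chi, chi> = (1/|G|) sum_C |C| * |chi(C)|^2 = (1/20)[1*|2|^2 + 1*|2|^2 + 2*|-1/2 + sqrt(5)/2|^2 + 2*|-sqrt(5)/2 - 1/2|^2 + 2*|-sqrt(5)/2 - 1/2|^2 + 2*|-1/2 + sqrt(5)/2|^2 + 5*|0|^2 + 5*|0|^2]
  = (1/20)[(4) + (4) + (3 - sqrt(5)) + (sqrt(5) + 3) + (sqrt(5) + 3) + (3 - sqrt(5)) + (0) + (0)] = 20/20 = 1.
A character is irreducible iff <chi, chi> = 1, so this representation is irreducible.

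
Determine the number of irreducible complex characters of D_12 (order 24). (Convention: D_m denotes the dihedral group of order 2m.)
9

Derivation: The number of irreducible complex representations of a finite group equals its number of conjugacy classes. D_12 has 9 conjugacy classes (n/2 + 3 for n even), so D_12 (order 24) has exactly 9 irreducible complex representations.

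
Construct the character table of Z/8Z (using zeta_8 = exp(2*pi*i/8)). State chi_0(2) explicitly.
Character table of Z/8Z (irreps indexed chi_0,...,chi_7 with chi_k(m) = zeta_8^(k*m), zeta_8 = exp(2*pi*i/8)):
  irrep \ class  {0} (size 1)  {1} (size 1)    {2} (size 1)  {3} (size 1)    {4} (size 1)  {5} (size 1)    {6} (size 1)  {7} (size 1)  
  chi_0          1             1               1             1               1             1               1             1             
  chi_1          1             exp(I*pi/4)     I             exp(3*I*pi/4)   -1            exp(-3*I*pi/4)  -I            exp(-I*pi/4)  
  chi_2          1             I               -1            -I              1             I               -1            -I            
  chi_3          1             exp(3*I*pi/4)   -I            exp(I*pi/4)     -1            exp(-I*pi/4)    I             exp(-3*I*pi/4)
  chi_4          1             -1              1             -1              1             -1              1             -1            
  chi_5          1             exp(-3*I*pi/4)  I             exp(-I*pi/4)    -1            exp(I*pi/4)     -I            exp(3*I*pi/4) 
  chi_6          1             -I              -1            I               1             -I              -1            I             
  chi_7          1             exp(-I*pi/4)    -I            exp(-3*I*pi/4)  -1            exp(3*I*pi/4)   I             exp(I*pi/4)   

Spot check: chi_0(2) = zeta_8^(0*2) = zeta_8^0 = 1.

Reasoning: Z/8Z is abelian, so all 8 irreducible complex representations are 1-dimensional. They are given by chi_k(m) = zeta_8^(k*m) for k = 0,...,7. Row orthogonality: sum_m chi_k(m) conj(chi_l(m)) = 8 * [k = l].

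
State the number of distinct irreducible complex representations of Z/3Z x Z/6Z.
18

Reasoning: The number of irreducible complex representations of a finite group equals its number of conjugacy classes. Z/3Z x Z/6Z is abelian of order 18, so every element is its own conjugacy class: 18 classes, so Z/3Z x Z/6Z (order 18) has exactly 18 irreducible complex representations.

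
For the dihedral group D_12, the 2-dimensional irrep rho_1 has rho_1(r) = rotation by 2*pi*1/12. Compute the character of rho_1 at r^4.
chi_{rho_1}(r^4) = 2*cos(2*pi*1*4/12) = -1

Argument: rho_1(r^4) is rotation by angle 2*pi*1*4/12, whose trace is 2*cos(2*pi*1*4/12) = -1.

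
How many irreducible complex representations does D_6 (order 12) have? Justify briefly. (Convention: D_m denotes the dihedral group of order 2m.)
6

Reasoning: The number of irreducible complex representations of a finite group equals its number of conjugacy classes. D_6 has 6 conjugacy classes (n/2 + 3 for n even), so D_6 (order 12) has exactly 6 irreducible complex representations.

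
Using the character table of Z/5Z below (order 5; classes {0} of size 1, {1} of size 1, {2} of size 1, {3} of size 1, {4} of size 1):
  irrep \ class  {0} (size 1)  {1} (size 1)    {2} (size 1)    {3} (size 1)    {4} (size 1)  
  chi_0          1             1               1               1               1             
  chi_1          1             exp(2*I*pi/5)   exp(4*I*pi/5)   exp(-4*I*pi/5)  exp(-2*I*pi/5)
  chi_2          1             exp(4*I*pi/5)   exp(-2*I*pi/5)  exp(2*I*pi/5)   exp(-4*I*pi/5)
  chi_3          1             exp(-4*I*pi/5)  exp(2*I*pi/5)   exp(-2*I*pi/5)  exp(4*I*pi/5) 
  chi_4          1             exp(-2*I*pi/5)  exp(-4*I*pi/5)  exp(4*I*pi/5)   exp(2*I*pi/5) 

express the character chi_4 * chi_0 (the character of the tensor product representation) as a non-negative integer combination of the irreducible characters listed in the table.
chi_4 tensor chi_0 = chi_4 (all other irreducibles have multiplicity 0).

The character of a tensor product is the pointwise product (chi_4 * chi_0)(C) = chi_4(C) * chi_0(C):
  {0}: (1)*(1), {1}: (exp(-2*I*pi/5))*(1), {2}: (exp(-4*I*pi/5))*(1), {3}: (exp(4*I*pi/5))*(1), {4}: (exp(2*I*pi/5))*(1)
so (chi_4 * chi_0) takes values
  {0} -> 1, {1} -> exp(-2*I*pi/5), {2} -> exp(-4*I*pi/5), {3} -> exp(4*I*pi/5), {4} -> exp(2*I*pi/5).
Now take the inner product of this character with each irreducible chi from the table, <chi_4*chi_0, chi> = (1/5) sum_C |C| (chi_4*chi_0)(C) conj(chi(C)):
  <chi_4*chi_0, chi_0> = (1/5)[1*(1)*conj(1) + 1*(exp(-2*I*pi/5))*conj(1) + 1*(exp(-4*I*pi/5))*conj(1) + 1*(exp(4*I*pi/5))*conj(1) + 1*(exp(2*I*pi/5))*conj(1)]
      = (1/5)[(1) + (exp(-2*I*pi/5)) + (exp(-4*I*pi/5)) + (exp(4*I*pi/5)) + (exp(2*I*pi/5))] = 0/5 = 0
  <chi_4*chi_0, chi_1> = (1/5)[1*(1)*conj(1) + 1*(exp(-2*I*pi/5))*conj(exp(2*I*pi/5)) + 1*(exp(-4*I*pi/5))*conj(exp(4*I*pi/5)) + 1*(exp(4*I*pi/5))*conj(exp(-4*I*pi/5)) + 1*(exp(2*I*pi/5))*conj(exp(-2*I*pi/5))]
      = (1/5)[(1) + (exp(-4*I*pi/5)) + (exp(2*I*pi/5)) + (exp(-2*I*pi/5)) + (exp(4*I*pi/5))] = 0/5 = 0
  <chi_4*chi_0, chi_2> = (1/5)[1*(1)*conj(1) + 1*(exp(-2*I*pi/5))*conj(exp(4*I*pi/5)) + 1*(exp(-4*I*pi/5))*conj(exp(-2*I*pi/5)) + 1*(exp(4*I*pi/5))*conj(exp(2*I*pi/5)) + 1*(exp(2*I*pi/5))*conj(exp(-4*I*pi/5))]
      = (1/5)[(1) + (exp(4*I*pi/5)) + (exp(-2*I*pi/5)) + (exp(2*I*pi/5)) + (exp(-4*I*pi/5))] = 0/5 = 0
  <chi_4*chi_0, chi_3> = (1/5)[1*(1)*conj(1) + 1*(exp(-2*I*pi/5))*conj(exp(-4*I*pi/5)) + 1*(exp(-4*I*pi/5))*conj(exp(2*I*pi/5)) + 1*(exp(4*I*pi/5))*conj(exp(-2*I*pi/5)) + 1*(exp(2*I*pi/5))*conj(exp(4*I*pi/5))]
      = (1/5)[(1) + (exp(2*I*pi/5)) + (exp(4*I*pi/5)) + (exp(-4*I*pi/5)) + (exp(-2*I*pi/5))] = 0/5 = 0
  <chi_4*chi_0, chi_4> = (1/5)[1*(1)*conj(1) + 1*(exp(-2*I*pi/5))*conj(exp(-2*I*pi/5)) + 1*(exp(-4*I*pi/5))*conj(exp(-4*I*pi/5)) + 1*(exp(4*I*pi/5))*conj(exp(4*I*pi/5)) + 1*(exp(2*I*pi/5))*conj(exp(2*I*pi/5))]
      = (1/5)[(1) + (1) + (1) + (1) + (1)] = 5/5 = 1
(Exp terms are combined using exp(i*s)*conj(exp(i*t)) = exp(i*(s-t)), and sums of them are collapsed using the identity that for every m > 1 the m distinct m-th roots of unity sum to 0, e.g. 1 + exp(2*I*pi/3) + exp(-2*I*pi/3) = 0.)
Hence the multiplicities are chi_4: 1. Dimension check: dim(chi_4)*dim(chi_0) = 1*1 = 1 and sum (mult * dim) = 1*1 = 1.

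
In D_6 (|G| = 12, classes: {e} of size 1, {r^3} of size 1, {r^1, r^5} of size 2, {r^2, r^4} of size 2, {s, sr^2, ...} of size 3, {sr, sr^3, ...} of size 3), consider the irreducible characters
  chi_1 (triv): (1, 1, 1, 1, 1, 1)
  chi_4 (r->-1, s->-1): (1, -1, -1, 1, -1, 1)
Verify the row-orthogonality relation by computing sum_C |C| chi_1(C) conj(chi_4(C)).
Sum = 0; so <chi_1, chi_4> = 0 (distinct irreducibles are orthogonal).

Derivation: Compute term by term over conjugacy classes (|C| * chi_1(C) * conj(chi_4(C))):
  1*(1)*conj(1) + 1*(1)*conj(-1) + 2*(1)*conj(-1) + 2*(1)*conj(1) + 3*(1)*conj(-1) + 3*(1)*conj(1)
  = (1) + (-1) + (-2) + (2) + (-3) + (3)
  = 0.
Dividing by |G| = 12 gives 0/12 = 0, matching the row-orthogonality relation <chi_1, chi_4> = [chi_1 = chi_4].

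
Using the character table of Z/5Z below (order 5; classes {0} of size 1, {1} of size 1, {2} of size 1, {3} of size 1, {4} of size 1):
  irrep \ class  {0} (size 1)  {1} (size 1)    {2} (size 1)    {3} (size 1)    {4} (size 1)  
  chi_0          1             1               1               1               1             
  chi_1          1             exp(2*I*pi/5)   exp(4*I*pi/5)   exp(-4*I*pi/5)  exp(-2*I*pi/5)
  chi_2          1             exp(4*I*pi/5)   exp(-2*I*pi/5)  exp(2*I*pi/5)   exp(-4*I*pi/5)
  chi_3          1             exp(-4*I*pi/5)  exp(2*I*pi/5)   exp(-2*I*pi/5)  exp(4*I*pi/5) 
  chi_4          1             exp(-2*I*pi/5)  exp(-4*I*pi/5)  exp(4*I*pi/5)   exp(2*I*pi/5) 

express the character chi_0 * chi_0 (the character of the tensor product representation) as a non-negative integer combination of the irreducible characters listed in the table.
chi_0 tensor chi_0 = chi_0 (all other irreducibles have multiplicity 0).

Derivation: The character of a tensor product is the pointwise product (chi_0 * chi_0)(C) = chi_0(C) * chi_0(C):
  {0}: (1)*(1), {1}: (1)*(1), {2}: (1)*(1), {3}: (1)*(1), {4}: (1)*(1)
so (chi_0 * chi_0) takes values
  {0} -> 1, {1} -> 1, {2} -> 1, {3} -> 1, {4} -> 1.
Now take the inner product of this character with each irreducible chi from the table, <chi_0*chi_0, chi> = (1/5) sum_C |C| (chi_0*chi_0)(C) conj(chi(C)):
  <chi_0*chi_0, chi_0> = (1/5)[1*(1)*conj(1) + 1*(1)*conj(1) + 1*(1)*conj(1) + 1*(1)*conj(1) + 1*(1)*conj(1)]
      = (1/5)[(1) + (1) + (1) + (1) + (1)] = 5/5 = 1
  <chi_0*chi_0, chi_1> = (1/5)[1*(1)*conj(1) + 1*(1)*conj(exp(2*I*pi/5)) + 1*(1)*conj(exp(4*I*pi/5)) + 1*(1)*conj(exp(-4*I*pi/5)) + 1*(1)*conj(exp(-2*I*pi/5))]
      = (1/5)[(1) + (exp(-2*I*pi/5)) + (exp(-4*I*pi/5)) + (exp(4*I*pi/5)) + (exp(2*I*pi/5))] = 0/5 = 0
  <chi_0*chi_0, chi_2> = (1/5)[1*(1)*conj(1) + 1*(1)*conj(exp(4*I*pi/5)) + 1*(1)*conj(exp(-2*I*pi/5)) + 1*(1)*conj(exp(2*I*pi/5)) + 1*(1)*conj(exp(-4*I*pi/5))]
      = (1/5)[(1) + (exp(-4*I*pi/5)) + (exp(2*I*pi/5)) + (exp(-2*I*pi/5)) + (exp(4*I*pi/5))] = 0/5 = 0
  <chi_0*chi_0, chi_3> = (1/5)[1*(1)*conj(1) + 1*(1)*conj(exp(-4*I*pi/5)) + 1*(1)*conj(exp(2*I*pi/5)) + 1*(1)*conj(exp(-2*I*pi/5)) + 1*(1)*conj(exp(4*I*pi/5))]
      = (1/5)[(1) + (exp(4*I*pi/5)) + (exp(-2*I*pi/5)) + (exp(2*I*pi/5)) + (exp(-4*I*pi/5))] = 0/5 = 0
  <chi_0*chi_0, chi_4> = (1/5)[1*(1)*conj(1) + 1*(1)*conj(exp(-2*I*pi/5)) + 1*(1)*conj(exp(-4*I*pi/5)) + 1*(1)*conj(exp(4*I*pi/5)) + 1*(1)*conj(exp(2*I*pi/5))]
      = (1/5)[(1) + (exp(2*I*pi/5)) + (exp(4*I*pi/5)) + (exp(-4*I*pi/5)) + (exp(-2*I*pi/5))] = 0/5 = 0
(Exp terms are combined using exp(i*s)*conj(exp(i*t)) = exp(i*(s-t)), and sums of them are collapsed using the identity that for every m > 1 the m distinct m-th roots of unity sum to 0, e.g. 1 + exp(2*I*pi/3) + exp(-2*I*pi/3) = 0.)
Hence the multiplicities are chi_0: 1. Dimension check: dim(chi_0)*dim(chi_0) = 1*1 = 1 and sum (mult * dim) = 1*1 = 1.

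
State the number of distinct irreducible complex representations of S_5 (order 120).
7

Justification: The number of irreducible complex representations of a finite group equals its number of conjugacy classes. Conjugacy classes in S_5 correspond to cycle types, i.e. partitions of 5; there are p(5) = 7 of them, so S_5 (order 120) has exactly 7 irreducible complex representations.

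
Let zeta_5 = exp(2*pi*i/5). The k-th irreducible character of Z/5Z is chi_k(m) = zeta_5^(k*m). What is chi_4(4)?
chi_4(4) = zeta_5^16 = exp(2*I*pi/5)

Reasoning: chi_4(4) = zeta_5^(4*4) = zeta_5^16. Since zeta_5^5 = 1, this equals zeta_5^1 = exp(2*pi*i*1/5) = exp(2*I*pi/5).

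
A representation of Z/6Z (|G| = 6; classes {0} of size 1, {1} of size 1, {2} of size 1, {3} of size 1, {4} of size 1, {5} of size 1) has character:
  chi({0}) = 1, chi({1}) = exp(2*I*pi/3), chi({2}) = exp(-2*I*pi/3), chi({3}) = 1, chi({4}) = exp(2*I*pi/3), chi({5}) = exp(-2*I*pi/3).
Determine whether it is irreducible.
Irreducible: <chi, chi> = 1.

Proof sketch: <chi, chi> = (1/|G|) sum_C |C| * |chi(C)|^2 = (1/6)[1*|1|^2 + 1*|exp(2*I*pi/3)|^2 + 1*|exp(-2*I*pi/3)|^2 + 1*|1|^2 + 1*|exp(2*I*pi/3)|^2 + 1*|exp(-2*I*pi/3)|^2]
  = (1/6)[(1) + (1) + (1) + (1) + (1) + (1)] = 6/6 = 1.
(Exp terms are combined using exp(i*s)*conj(exp(i*t)) = exp(i*(s-t)), and sums of them are collapsed using the identity that for every m > 1 the m distinct m-th roots of unity sum to 0, e.g. 1 + exp(2*I*pi/3) + exp(-2*I*pi/3) = 0.)
A character is irreducible iff <chi, chi> = 1, so this representation is irreducible.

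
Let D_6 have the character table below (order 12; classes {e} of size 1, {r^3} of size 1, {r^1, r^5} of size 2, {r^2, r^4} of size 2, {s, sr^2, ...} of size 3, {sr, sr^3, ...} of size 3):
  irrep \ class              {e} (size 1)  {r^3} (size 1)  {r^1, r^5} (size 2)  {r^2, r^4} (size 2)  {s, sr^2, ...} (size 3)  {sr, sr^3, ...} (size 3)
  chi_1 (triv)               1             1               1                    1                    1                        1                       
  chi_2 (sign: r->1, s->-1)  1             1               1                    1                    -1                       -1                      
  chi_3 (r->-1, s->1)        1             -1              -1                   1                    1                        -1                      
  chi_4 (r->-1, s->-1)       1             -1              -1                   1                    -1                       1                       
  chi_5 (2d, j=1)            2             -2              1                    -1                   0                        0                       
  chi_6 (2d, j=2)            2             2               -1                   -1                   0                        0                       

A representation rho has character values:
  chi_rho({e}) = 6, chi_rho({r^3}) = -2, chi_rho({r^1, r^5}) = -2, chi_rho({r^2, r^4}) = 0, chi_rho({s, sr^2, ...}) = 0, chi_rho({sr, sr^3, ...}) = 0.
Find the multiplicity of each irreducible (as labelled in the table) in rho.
Multiplicities: chi_1: 0, chi_2: 0, chi_3: 1, chi_4: 1, chi_5: 1, chi_6: 1.

Derivation: Use <chi_rho, chi> = (1/|G|) sum_C |C| * chi_rho(C) * conj(chi(C)) with |G| = 12 for each irreducible chi in the table:
  <chi_rho, chi_1> = (1/12)[1*(6)*conj(1) + 1*(-2)*conj(1) + 2*(-2)*conj(1) + 2*(0)*conj(1) + 3*(0)*conj(1) + 3*(0)*conj(1)]
      = (1/12)[(6) + (-2) + (-4) + (0) + (0) + (0)] = 0/12 = 0
  <chi_rho, chi_2> = (1/12)[1*(6)*conj(1) + 1*(-2)*conj(1) + 2*(-2)*conj(1) + 2*(0)*conj(1) + 3*(0)*conj(-1) + 3*(0)*conj(-1)]
      = (1/12)[(6) + (-2) + (-4) + (0) + (0) + (0)] = 0/12 = 0
  <chi_rho, chi_3> = (1/12)[1*(6)*conj(1) + 1*(-2)*conj(-1) + 2*(-2)*conj(-1) + 2*(0)*conj(1) + 3*(0)*conj(1) + 3*(0)*conj(-1)]
      = (1/12)[(6) + (2) + (4) + (0) + (0) + (0)] = 12/12 = 1
  <chi_rho, chi_4> = (1/12)[1*(6)*conj(1) + 1*(-2)*conj(-1) + 2*(-2)*conj(-1) + 2*(0)*conj(1) + 3*(0)*conj(-1) + 3*(0)*conj(1)]
      = (1/12)[(6) + (2) + (4) + (0) + (0) + (0)] = 12/12 = 1
  <chi_rho, chi_5> = (1/12)[1*(6)*conj(2) + 1*(-2)*conj(-2) + 2*(-2)*conj(1) + 2*(0)*conj(-1) + 3*(0)*conj(0) + 3*(0)*conj(0)]
      = (1/12)[(12) + (4) + (-4) + (0) + (0) + (0)] = 12/12 = 1
  <chi_rho, chi_6> = (1/12)[1*(6)*conj(2) + 1*(-2)*conj(2) + 2*(-2)*conj(-1) + 2*(0)*conj(-1) + 3*(0)*conj(0) + 3*(0)*conj(0)]
      = (1/12)[(12) + (-4) + (4) + (0) + (0) + (0)] = 12/12 = 1
Dimension check: dim(rho) = sum (mult * dim) = 0*1 + 0*1 + 1*1 + 1*1 + 1*2 + 1*2 = 6 = chi_rho(e) = 6.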